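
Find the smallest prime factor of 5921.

5921 is odd.
Digit sum 17, not divisible by 3.
Ends in 1: not divisible by 5.
7: 5921 = 7·845 + 6
11: 5921 = 11·538 + 3
13: 5921 = 13·455 + 6
17: 5921 = 17·348 + 5
19: 5921 = 19·311 + 12
23: 5921 = 23·257 + 10
29: 5921 = 29·204 + 5
31: 5921 = 31·191

31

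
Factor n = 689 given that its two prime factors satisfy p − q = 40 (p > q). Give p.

53

Since p = q + 40, we have 689 = q(q + 40), so q² + 40q − 689 = 0.
Discriminant: 40² + 4·689 = 1600 + 2756 = 4356; √4356 = 66.
q = (−40 + 66)/2 = 13, and p = q + 40 = 53.
Check: 13 · 53 = 689.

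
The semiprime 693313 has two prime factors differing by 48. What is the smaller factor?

809

Since p = q + 48, we have 693313 = q(q + 48), so q² + 48q − 693313 = 0.
Discriminant: 48² + 4·693313 = 2304 + 2773252 = 2775556; √2775556 = 1666.
q = (−48 + 1666)/2 = 809, and p = q + 48 = 857.
Check: 809 · 857 = 693313.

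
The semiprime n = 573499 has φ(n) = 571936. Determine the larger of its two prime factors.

977

φ(n) = (p−1)(q−1) = n − (p+q) + 1, so p + q = 573499 − 571936 + 1 = 1564.
p and q are the roots of t² − 1564t + 573499 = 0.
Discriminant: 1564² − 4·573499 = 2446096 − 2293996 = 152100; √152100 = 390.
q = (1564 − 390)/2 = 587, p = (1564 + 390)/2 = 977.
Check: 587 · 977 = 573499.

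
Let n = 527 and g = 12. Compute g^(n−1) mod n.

12^1 ≡ 12 (mod 527)
12^2 ≡ 12^2 = 144 ≡ 144 (mod 527)
12^4 ≡ 144^2 = 20736 ≡ 183 (mod 527)
12^8 ≡ 183^2 = 33489 ≡ 288 (mod 527)
12^16 ≡ 288^2 = 82944 ≡ 205 (mod 527)
12^32 ≡ 205^2 = 42025 ≡ 392 (mod 527)
12^64 ≡ 392^2 = 153664 ≡ 307 (mod 527)
12^128 ≡ 307^2 = 94249 ≡ 443 (mod 527)
12^256 ≡ 443^2 = 196249 ≡ 205 (mod 527)
12^512 ≡ 205^2 = 42025 ≡ 392 (mod 527)
526 = 512 + 8 + 4 + 2 in binary powers of 2.
So 12^526 ≡ 392 · 288 · 183 · 144 ≡ 236 (mod 527).
Since 236 ≠ 1, base 12 is a Fermat witness: 527 is composite.

236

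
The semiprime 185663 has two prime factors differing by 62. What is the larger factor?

Since p = q + 62, we have 185663 = q(q + 62), so q² + 62q − 185663 = 0.
Discriminant: 62² + 4·185663 = 3844 + 742652 = 746496; √746496 = 864.
q = (−62 + 864)/2 = 401, and p = q + 62 = 463.
Check: 401 · 463 = 185663.

463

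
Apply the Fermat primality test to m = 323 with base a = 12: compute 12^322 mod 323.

12^1 ≡ 12 (mod 323)
12^2 ≡ 12^2 = 144 ≡ 144 (mod 323)
12^4 ≡ 144^2 = 20736 ≡ 64 (mod 323)
12^8 ≡ 64^2 = 4096 ≡ 220 (mod 323)
12^16 ≡ 220^2 = 48400 ≡ 273 (mod 323)
12^32 ≡ 273^2 = 74529 ≡ 239 (mod 323)
12^64 ≡ 239^2 = 57121 ≡ 273 (mod 323)
12^128 ≡ 273^2 = 74529 ≡ 239 (mod 323)
12^256 ≡ 239^2 = 57121 ≡ 273 (mod 323)
322 = 256 + 64 + 2 in binary powers of 2.
So 12^322 ≡ 273 · 273 · 144 ≡ 178 (mod 323).
Since 178 ≠ 1, base 12 is a Fermat witness: 323 is composite.

178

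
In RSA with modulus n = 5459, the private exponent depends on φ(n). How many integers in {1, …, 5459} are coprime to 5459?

Factor: 5459 = 53 · 103.
φ(5459) = (53−1) · (103−1) = 52 · 102 = 5304.

5304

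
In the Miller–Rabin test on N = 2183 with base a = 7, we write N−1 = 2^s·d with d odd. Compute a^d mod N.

86

2183 − 1 = 2182 = 2^1 · 1091, so d = 1091.
7^1 ≡ 7 (mod 2183)
7^2 ≡ 7^2 = 49 ≡ 49 (mod 2183)
7^4 ≡ 49^2 = 2401 ≡ 218 (mod 2183)
7^8 ≡ 218^2 = 47524 ≡ 1681 (mod 2183)
7^16 ≡ 1681^2 = 2825761 ≡ 959 (mod 2183)
7^32 ≡ 959^2 = 919681 ≡ 638 (mod 2183)
7^64 ≡ 638^2 = 407044 ≡ 1006 (mod 2183)
7^128 ≡ 1006^2 = 1012036 ≡ 1307 (mod 2183)
7^256 ≡ 1307^2 = 1708249 ≡ 1143 (mod 2183)
7^512 ≡ 1143^2 = 1306449 ≡ 1015 (mod 2183)
7^1024 ≡ 1015^2 = 1030225 ≡ 2032 (mod 2183)
1091 = 1024 + 64 + 2 + 1 in binary powers of 2.
So 7^1091 ≡ 2032 · 1006 · 49 · 7 ≡ 86 (mod 2183).
Squaring chain: 86; never reaches −1, so base 7 is a Miller–Rabin witness that 2183 is composite.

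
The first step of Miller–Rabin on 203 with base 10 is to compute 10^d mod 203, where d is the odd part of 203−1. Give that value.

131

203 − 1 = 202 = 2^1 · 101, so d = 101.
10^1 ≡ 10 (mod 203)
10^2 ≡ 10^2 = 100 ≡ 100 (mod 203)
10^4 ≡ 100^2 = 10000 ≡ 53 (mod 203)
10^8 ≡ 53^2 = 2809 ≡ 170 (mod 203)
10^16 ≡ 170^2 = 28900 ≡ 74 (mod 203)
10^32 ≡ 74^2 = 5476 ≡ 198 (mod 203)
10^64 ≡ 198^2 = 39204 ≡ 25 (mod 203)
101 = 64 + 32 + 4 + 1 in binary powers of 2.
So 10^101 ≡ 25 · 198 · 53 · 10 ≡ 131 (mod 203).
Squaring chain: 131; never reaches −1, so base 10 is a Miller–Rabin witness that 203 is composite.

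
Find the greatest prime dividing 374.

17

374 = 2 · 187
187 = 11 · 17
17 is prime.
So 374 = 2 · 11 · 17; the largest prime factor is 17.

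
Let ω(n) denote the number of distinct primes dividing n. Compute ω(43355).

4

43355 = 5 · 8671
8671 = 13 · 667
667 = 23 · 29
43355 = 5 · 13 · 23 · 29, which has 4 distinct prime factors.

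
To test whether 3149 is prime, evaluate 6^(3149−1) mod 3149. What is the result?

6^1 ≡ 6 (mod 3149)
6^2 ≡ 6^2 = 36 ≡ 36 (mod 3149)
6^4 ≡ 36^2 = 1296 ≡ 1296 (mod 3149)
6^8 ≡ 1296^2 = 1679616 ≡ 1199 (mod 3149)
6^16 ≡ 1199^2 = 1437601 ≡ 1657 (mod 3149)
6^32 ≡ 1657^2 = 2745649 ≡ 2870 (mod 3149)
6^64 ≡ 2870^2 = 8236900 ≡ 2265 (mod 3149)
6^128 ≡ 2265^2 = 5130225 ≡ 504 (mod 3149)
6^256 ≡ 504^2 = 254016 ≡ 2096 (mod 3149)
6^512 ≡ 2096^2 = 4393216 ≡ 361 (mod 3149)
6^1024 ≡ 361^2 = 130321 ≡ 1212 (mod 3149)
6^2048 ≡ 1212^2 = 1468944 ≡ 1510 (mod 3149)
3148 = 2048 + 1024 + 64 + 8 + 4 in binary powers of 2.
So 6^3148 ≡ 1510 · 1212 · 2265 · 1199 · 1296 ≡ 1781 (mod 3149).
Since 1781 ≠ 1, base 6 is a Fermat witness: 3149 is composite.

1781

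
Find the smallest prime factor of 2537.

43

2537 is odd.
Digit sum 17, not divisible by 3.
Ends in 7: not divisible by 5.
7: 2537 = 7·362 + 3
11: 2537 = 11·230 + 7
13: 2537 = 13·195 + 2
17: 2537 = 17·149 + 4
19: 2537 = 19·133 + 10
23: 2537 = 23·110 + 7
29: 2537 = 29·87 + 14
31: 2537 = 31·81 + 26
37: 2537 = 37·68 + 21
41: 2537 = 41·61 + 36
43: 2537 = 43·59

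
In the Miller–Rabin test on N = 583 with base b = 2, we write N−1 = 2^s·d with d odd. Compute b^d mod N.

583 − 1 = 582 = 2^1 · 291, so d = 291.
2^1 ≡ 2 (mod 583)
2^2 ≡ 2^2 = 4 ≡ 4 (mod 583)
2^4 ≡ 4^2 = 16 ≡ 16 (mod 583)
2^8 ≡ 16^2 = 256 ≡ 256 (mod 583)
2^16 ≡ 256^2 = 65536 ≡ 240 (mod 583)
2^32 ≡ 240^2 = 57600 ≡ 466 (mod 583)
2^64 ≡ 466^2 = 217156 ≡ 280 (mod 583)
2^128 ≡ 280^2 = 78400 ≡ 278 (mod 583)
2^256 ≡ 278^2 = 77284 ≡ 328 (mod 583)
291 = 256 + 32 + 2 + 1 in binary powers of 2.
So 2^291 ≡ 328 · 466 · 4 · 2 ≡ 233 (mod 583).
Squaring chain: 233; never reaches −1, so base 2 is a Miller–Rabin witness that 583 is composite.

233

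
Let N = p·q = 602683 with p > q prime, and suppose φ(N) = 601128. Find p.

829

φ(n) = (p−1)(q−1) = n − (p+q) + 1, so p + q = 602683 − 601128 + 1 = 1556.
p and q are the roots of t² − 1556t + 602683 = 0.
Discriminant: 1556² − 4·602683 = 2421136 − 2410732 = 10404; √10404 = 102.
q = (1556 − 102)/2 = 727, p = (1556 + 102)/2 = 829.
Check: 727 · 829 = 602683.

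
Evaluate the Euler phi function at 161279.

Factor: 161279 = 17 · 53 · 179.
φ(161279) = (17−1) · (53−1) · (179−1) = 16 · 52 · 178 = 148096.

148096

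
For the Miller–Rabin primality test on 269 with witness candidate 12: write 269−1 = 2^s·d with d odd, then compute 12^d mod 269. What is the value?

82

269 − 1 = 268 = 2^2 · 67, so d = 67.
12^1 ≡ 12 (mod 269)
12^2 ≡ 12^2 = 144 ≡ 144 (mod 269)
12^4 ≡ 144^2 = 20736 ≡ 23 (mod 269)
12^8 ≡ 23^2 = 529 ≡ 260 (mod 269)
12^16 ≡ 260^2 = 67600 ≡ 81 (mod 269)
12^32 ≡ 81^2 = 6561 ≡ 105 (mod 269)
12^64 ≡ 105^2 = 11025 ≡ 265 (mod 269)
67 = 64 + 2 + 1 in binary powers of 2.
So 12^67 ≡ 265 · 144 · 12 ≡ 82 (mod 269).
Squaring chain: 82 → 268; reaches −1, so base 12 does not prove 269 composite.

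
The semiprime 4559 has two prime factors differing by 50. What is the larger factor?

97

Since p = q + 50, we have 4559 = q(q + 50), so q² + 50q − 4559 = 0.
Discriminant: 50² + 4·4559 = 2500 + 18236 = 20736; √20736 = 144.
q = (−50 + 144)/2 = 47, and p = q + 50 = 97.
Check: 47 · 97 = 4559.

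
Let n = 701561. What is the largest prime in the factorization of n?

61

701561 = 7 · 100223
100223 = 31 · 3233
3233 = 53 · 61
61 is prime.
So 701561 = 7 · 31 · 53 · 61; the largest prime factor is 61.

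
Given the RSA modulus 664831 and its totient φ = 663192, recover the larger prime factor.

φ(n) = (p−1)(q−1) = n − (p+q) + 1, so p + q = 664831 − 663192 + 1 = 1640.
p and q are the roots of t² − 1640t + 664831 = 0.
Discriminant: 1640² − 4·664831 = 2689600 − 2659324 = 30276; √30276 = 174.
q = (1640 − 174)/2 = 733, p = (1640 + 174)/2 = 907.
Check: 733 · 907 = 664831.

907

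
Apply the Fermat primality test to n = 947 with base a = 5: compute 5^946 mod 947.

5^1 ≡ 5 (mod 947)
5^2 ≡ 5^2 = 25 ≡ 25 (mod 947)
5^4 ≡ 25^2 = 625 ≡ 625 (mod 947)
5^8 ≡ 625^2 = 390625 ≡ 461 (mod 947)
5^16 ≡ 461^2 = 212521 ≡ 393 (mod 947)
5^32 ≡ 393^2 = 154449 ≡ 88 (mod 947)
5^64 ≡ 88^2 = 7744 ≡ 168 (mod 947)
5^128 ≡ 168^2 = 28224 ≡ 761 (mod 947)
5^256 ≡ 761^2 = 579121 ≡ 504 (mod 947)
5^512 ≡ 504^2 = 254016 ≡ 220 (mod 947)
946 = 512 + 256 + 128 + 32 + 16 + 2 in binary powers of 2.
So 5^946 ≡ 220 · 504 · 761 · 88 · 393 · 25 ≡ 1 (mod 947).
Since the result is 1, base 5 gives no evidence that 947 is composite.

1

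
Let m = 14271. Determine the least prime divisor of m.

14271 is odd.
Digit sum 15, divisible by 3.

3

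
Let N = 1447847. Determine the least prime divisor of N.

37

1447847 is odd.
Digit sum 35, not divisible by 3.
Ends in 7: not divisible by 5.
7: 1447847 = 7·206835 + 2
11: 1447847 = 11·131622 + 5
13: 1447847 = 13·111372 + 11
17: 1447847 = 17·85167 + 8
19: 1447847 = 19·76202 + 9
23: 1447847 = 23·62949 + 20
29: 1447847 = 29·49925 + 22
31: 1447847 = 31·46704 + 23
37: 1447847 = 37·39131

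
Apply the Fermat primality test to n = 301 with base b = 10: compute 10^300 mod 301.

78

10^1 ≡ 10 (mod 301)
10^2 ≡ 10^2 = 100 ≡ 100 (mod 301)
10^4 ≡ 100^2 = 10000 ≡ 67 (mod 301)
10^8 ≡ 67^2 = 4489 ≡ 275 (mod 301)
10^16 ≡ 275^2 = 75625 ≡ 74 (mod 301)
10^32 ≡ 74^2 = 5476 ≡ 58 (mod 301)
10^64 ≡ 58^2 = 3364 ≡ 53 (mod 301)
10^128 ≡ 53^2 = 2809 ≡ 100 (mod 301)
10^256 ≡ 100^2 = 10000 ≡ 67 (mod 301)
300 = 256 + 32 + 8 + 4 in binary powers of 2.
So 10^300 ≡ 67 · 58 · 275 · 67 ≡ 78 (mod 301).
Since 78 ≠ 1, base 10 is a Fermat witness: 301 is composite.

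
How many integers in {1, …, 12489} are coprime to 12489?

Factor: 12489 = 3 · 23 · 181.
φ(12489) = (3−1) · (23−1) · (181−1) = 2 · 22 · 180 = 7920.

7920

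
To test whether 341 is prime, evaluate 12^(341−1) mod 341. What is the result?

56

12^1 ≡ 12 (mod 341)
12^2 ≡ 12^2 = 144 ≡ 144 (mod 341)
12^4 ≡ 144^2 = 20736 ≡ 276 (mod 341)
12^8 ≡ 276^2 = 76176 ≡ 133 (mod 341)
12^16 ≡ 133^2 = 17689 ≡ 298 (mod 341)
12^32 ≡ 298^2 = 88804 ≡ 144 (mod 341)
12^64 ≡ 144^2 = 20736 ≡ 276 (mod 341)
12^128 ≡ 276^2 = 76176 ≡ 133 (mod 341)
12^256 ≡ 133^2 = 17689 ≡ 298 (mod 341)
340 = 256 + 64 + 16 + 4 in binary powers of 2.
So 12^340 ≡ 298 · 276 · 298 · 276 ≡ 56 (mod 341).
Since 56 ≠ 1, base 12 is a Fermat witness: 341 is composite.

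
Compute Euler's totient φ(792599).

756000

Factor: 792599 = 29 · 151 · 181.
φ(792599) = (29−1) · (151−1) · (181−1) = 28 · 150 · 180 = 756000.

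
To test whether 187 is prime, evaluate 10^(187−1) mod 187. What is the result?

10^1 ≡ 10 (mod 187)
10^2 ≡ 10^2 = 100 ≡ 100 (mod 187)
10^4 ≡ 100^2 = 10000 ≡ 89 (mod 187)
10^8 ≡ 89^2 = 7921 ≡ 67 (mod 187)
10^16 ≡ 67^2 = 4489 ≡ 1 (mod 187)
10^32 ≡ 1^2 = 1 ≡ 1 (mod 187)
10^64 ≡ 1^2 = 1 ≡ 1 (mod 187)
10^128 ≡ 1^2 = 1 ≡ 1 (mod 187)
186 = 128 + 32 + 16 + 8 + 2 in binary powers of 2.
So 10^186 ≡ 1 · 1 · 1 · 67 · 100 ≡ 155 (mod 187).
Since 155 ≠ 1, base 10 is a Fermat witness: 187 is composite.

155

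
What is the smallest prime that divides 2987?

2987 is odd.
Digit sum 26, not divisible by 3.
Ends in 7: not divisible by 5.
7: 2987 = 7·426 + 5
11: 2987 = 11·271 + 6
13: 2987 = 13·229 + 10
17: 2987 = 17·175 + 12
19: 2987 = 19·157 + 4
23: 2987 = 23·129 + 20
29: 2987 = 29·103

29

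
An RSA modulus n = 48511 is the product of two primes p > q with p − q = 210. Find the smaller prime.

Since p = q + 210, we have 48511 = q(q + 210), so q² + 210q − 48511 = 0.
Discriminant: 210² + 4·48511 = 44100 + 194044 = 238144; √238144 = 488.
q = (−210 + 488)/2 = 139, and p = q + 210 = 349.
Check: 139 · 349 = 48511.

139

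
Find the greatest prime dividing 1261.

97

1261 = 13 · 97
97 is prime.
So 1261 = 13 · 97; the largest prime factor is 97.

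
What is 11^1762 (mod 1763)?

1392

11^1 ≡ 11 (mod 1763)
11^2 ≡ 11^2 = 121 ≡ 121 (mod 1763)
11^4 ≡ 121^2 = 14641 ≡ 537 (mod 1763)
11^8 ≡ 537^2 = 288369 ≡ 1000 (mod 1763)
11^16 ≡ 1000^2 = 1000000 ≡ 379 (mod 1763)
11^32 ≡ 379^2 = 143641 ≡ 838 (mod 1763)
11^64 ≡ 838^2 = 702244 ≡ 570 (mod 1763)
11^128 ≡ 570^2 = 324900 ≡ 508 (mod 1763)
11^256 ≡ 508^2 = 258064 ≡ 666 (mod 1763)
11^512 ≡ 666^2 = 443556 ≡ 1043 (mod 1763)
11^1024 ≡ 1043^2 = 1087849 ≡ 78 (mod 1763)
1762 = 1024 + 512 + 128 + 64 + 32 + 2 in binary powers of 2.
So 11^1762 ≡ 78 · 1043 · 508 · 570 · 838 · 121 ≡ 1392 (mod 1763).
Since 1392 ≠ 1, base 11 is a Fermat witness: 1763 is composite.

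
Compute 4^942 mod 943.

4^1 ≡ 4 (mod 943)
4^2 ≡ 4^2 = 16 ≡ 16 (mod 943)
4^4 ≡ 16^2 = 256 ≡ 256 (mod 943)
4^8 ≡ 256^2 = 65536 ≡ 469 (mod 943)
4^16 ≡ 469^2 = 219961 ≡ 242 (mod 943)
4^32 ≡ 242^2 = 58564 ≡ 98 (mod 943)
4^64 ≡ 98^2 = 9604 ≡ 174 (mod 943)
4^128 ≡ 174^2 = 30276 ≡ 100 (mod 943)
4^256 ≡ 100^2 = 10000 ≡ 570 (mod 943)
4^512 ≡ 570^2 = 324900 ≡ 508 (mod 943)
942 = 512 + 256 + 128 + 32 + 8 + 4 + 2 in binary powers of 2.
So 4^942 ≡ 508 · 570 · 100 · 98 · 469 · 256 · 16 ≡ 836 (mod 943).
Since 836 ≠ 1, base 4 is a Fermat witness: 943 is composite.

836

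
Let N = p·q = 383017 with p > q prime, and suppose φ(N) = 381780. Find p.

φ(n) = (p−1)(q−1) = n − (p+q) + 1, so p + q = 383017 − 381780 + 1 = 1238.
p and q are the roots of t² − 1238t + 383017 = 0.
Discriminant: 1238² − 4·383017 = 1532644 − 1532068 = 576; √576 = 24.
q = (1238 − 24)/2 = 607, p = (1238 + 24)/2 = 631.
Check: 607 · 631 = 383017.

631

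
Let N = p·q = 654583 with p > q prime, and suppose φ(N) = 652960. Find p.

881

φ(n) = (p−1)(q−1) = n − (p+q) + 1, so p + q = 654583 − 652960 + 1 = 1624.
p and q are the roots of t² − 1624t + 654583 = 0.
Discriminant: 1624² − 4·654583 = 2637376 − 2618332 = 19044; √19044 = 138.
q = (1624 − 138)/2 = 743, p = (1624 + 138)/2 = 881.
Check: 743 · 881 = 654583.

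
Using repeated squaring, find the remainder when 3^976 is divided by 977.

1

3^1 ≡ 3 (mod 977)
3^2 ≡ 3^2 = 9 ≡ 9 (mod 977)
3^4 ≡ 9^2 = 81 ≡ 81 (mod 977)
3^8 ≡ 81^2 = 6561 ≡ 699 (mod 977)
3^16 ≡ 699^2 = 488601 ≡ 101 (mod 977)
3^32 ≡ 101^2 = 10201 ≡ 431 (mod 977)
3^64 ≡ 431^2 = 185761 ≡ 131 (mod 977)
3^128 ≡ 131^2 = 17161 ≡ 552 (mod 977)
3^256 ≡ 552^2 = 304704 ≡ 857 (mod 977)
3^512 ≡ 857^2 = 734449 ≡ 722 (mod 977)
976 = 512 + 256 + 128 + 64 + 16 in binary powers of 2.
So 3^976 ≡ 722 · 857 · 552 · 131 · 101 ≡ 1 (mod 977).
Since the result is 1, base 3 gives no evidence that 977 is composite.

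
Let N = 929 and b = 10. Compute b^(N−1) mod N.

10^1 ≡ 10 (mod 929)
10^2 ≡ 10^2 = 100 ≡ 100 (mod 929)
10^4 ≡ 100^2 = 10000 ≡ 710 (mod 929)
10^8 ≡ 710^2 = 504100 ≡ 582 (mod 929)
10^16 ≡ 582^2 = 338724 ≡ 568 (mod 929)
10^32 ≡ 568^2 = 322624 ≡ 261 (mod 929)
10^64 ≡ 261^2 = 68121 ≡ 304 (mod 929)
10^128 ≡ 304^2 = 92416 ≡ 445 (mod 929)
10^256 ≡ 445^2 = 198025 ≡ 148 (mod 929)
10^512 ≡ 148^2 = 21904 ≡ 537 (mod 929)
928 = 512 + 256 + 128 + 32 in binary powers of 2.
So 10^928 ≡ 537 · 148 · 445 · 261 ≡ 1 (mod 929).
Since the result is 1, base 10 gives no evidence that 929 is composite.

1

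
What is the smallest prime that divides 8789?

8789 is odd.
Digit sum 32, not divisible by 3.
Ends in 9: not divisible by 5.
7: 8789 = 7·1255 + 4
11: 8789 = 11·799

11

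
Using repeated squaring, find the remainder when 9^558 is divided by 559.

9^1 ≡ 9 (mod 559)
9^2 ≡ 9^2 = 81 ≡ 81 (mod 559)
9^4 ≡ 81^2 = 6561 ≡ 412 (mod 559)
9^8 ≡ 412^2 = 169744 ≡ 367 (mod 559)
9^16 ≡ 367^2 = 134689 ≡ 529 (mod 559)
9^32 ≡ 529^2 = 279841 ≡ 341 (mod 559)
9^64 ≡ 341^2 = 116281 ≡ 9 (mod 559)
9^128 ≡ 9^2 = 81 ≡ 81 (mod 559)
9^256 ≡ 81^2 = 6561 ≡ 412 (mod 559)
9^512 ≡ 412^2 = 169744 ≡ 367 (mod 559)
558 = 512 + 32 + 8 + 4 + 2 in binary powers of 2.
So 9^558 ≡ 367 · 341 · 367 · 412 · 81 ≡ 274 (mod 559).
Since 274 ≠ 1, base 9 is a Fermat witness: 559 is composite.

274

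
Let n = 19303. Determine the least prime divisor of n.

97

19303 is odd.
Digit sum 16, not divisible by 3.
Ends in 3: not divisible by 5.
7: 19303 = 7·2757 + 4
11: 19303 = 11·1754 + 9
13: 19303 = 13·1484 + 11
17: 19303 = 17·1135 + 8
19: 19303 = 19·1015 + 18
23: 19303 = 23·839 + 6
29: 19303 = 29·665 + 18
31: 19303 = 31·622 + 21
37: 19303 = 37·521 + 26
41: 19303 = 41·470 + 33
43: 19303 = 43·448 + 39
47: 19303 = 47·410 + 33
53: 19303 = 53·364 + 11
59: 19303 = 59·327 + 10
61: 19303 = 61·316 + 27
67: 19303 = 67·288 + 7
71: 19303 = 71·271 + 62
73: 19303 = 73·264 + 31
79: 19303 = 79·244 + 27
83: 19303 = 83·232 + 47
89: 19303 = 89·216 + 79
97: 19303 = 97·199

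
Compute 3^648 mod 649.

49

3^1 ≡ 3 (mod 649)
3^2 ≡ 3^2 = 9 ≡ 9 (mod 649)
3^4 ≡ 9^2 = 81 ≡ 81 (mod 649)
3^8 ≡ 81^2 = 6561 ≡ 71 (mod 649)
3^16 ≡ 71^2 = 5041 ≡ 498 (mod 649)
3^32 ≡ 498^2 = 248004 ≡ 86 (mod 649)
3^64 ≡ 86^2 = 7396 ≡ 257 (mod 649)
3^128 ≡ 257^2 = 66049 ≡ 500 (mod 649)
3^256 ≡ 500^2 = 250000 ≡ 135 (mod 649)
3^512 ≡ 135^2 = 18225 ≡ 53 (mod 649)
648 = 512 + 128 + 8 in binary powers of 2.
So 3^648 ≡ 53 · 500 · 71 ≡ 49 (mod 649).
Since 49 ≠ 1, base 3 is a Fermat witness: 649 is composite.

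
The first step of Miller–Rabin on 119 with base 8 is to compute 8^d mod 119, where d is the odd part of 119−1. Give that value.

119 − 1 = 118 = 2^1 · 59, so d = 59.
8^1 ≡ 8 (mod 119)
8^2 ≡ 8^2 = 64 ≡ 64 (mod 119)
8^4 ≡ 64^2 = 4096 ≡ 50 (mod 119)
8^8 ≡ 50^2 = 2500 ≡ 1 (mod 119)
8^16 ≡ 1^2 = 1 ≡ 1 (mod 119)
8^32 ≡ 1^2 = 1 ≡ 1 (mod 119)
59 = 32 + 16 + 8 + 2 + 1 in binary powers of 2.
So 8^59 ≡ 1 · 1 · 1 · 64 · 8 ≡ 36 (mod 119).
Squaring chain: 36; never reaches −1, so base 8 is a Miller–Rabin witness that 119 is composite.

36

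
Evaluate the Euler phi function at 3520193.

Factor: 3520193 = 107 · 167 · 197.
φ(3520193) = (107−1) · (167−1) · (197−1) = 106 · 166 · 196 = 3448816.

3448816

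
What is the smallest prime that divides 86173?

86173 is odd.
Digit sum 25, not divisible by 3.
Ends in 3: not divisible by 5.
7: 86173 = 7·12310 + 3
11: 86173 = 11·7833 + 10
13: 86173 = 13·6628 + 9
17: 86173 = 17·5069

17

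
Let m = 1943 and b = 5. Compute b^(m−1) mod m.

1354

5^1 ≡ 5 (mod 1943)
5^2 ≡ 5^2 = 25 ≡ 25 (mod 1943)
5^4 ≡ 25^2 = 625 ≡ 625 (mod 1943)
5^8 ≡ 625^2 = 390625 ≡ 82 (mod 1943)
5^16 ≡ 82^2 = 6724 ≡ 895 (mod 1943)
5^32 ≡ 895^2 = 801025 ≡ 509 (mod 1943)
5^64 ≡ 509^2 = 259081 ≡ 662 (mod 1943)
5^128 ≡ 662^2 = 438244 ≡ 1069 (mod 1943)
5^256 ≡ 1069^2 = 1142761 ≡ 277 (mod 1943)
5^512 ≡ 277^2 = 76729 ≡ 952 (mod 1943)
5^1024 ≡ 952^2 = 906304 ≡ 866 (mod 1943)
1942 = 1024 + 512 + 256 + 128 + 16 + 4 + 2 in binary powers of 2.
So 5^1942 ≡ 866 · 952 · 277 · 1069 · 895 · 625 · 25 ≡ 1354 (mod 1943).
Since 1354 ≠ 1, base 5 is a Fermat witness: 1943 is composite.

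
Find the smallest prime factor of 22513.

22513 is odd.
Digit sum 13, not divisible by 3.
Ends in 3: not divisible by 5.
7: 22513 = 7·3216 + 1
11: 22513 = 11·2046 + 7
13: 22513 = 13·1731 + 10
17: 22513 = 17·1324 + 5
19: 22513 = 19·1184 + 17
23: 22513 = 23·978 + 19
29: 22513 = 29·776 + 9
31: 22513 = 31·726 + 7
37: 22513 = 37·608 + 17
41: 22513 = 41·549 + 4
43: 22513 = 43·523 + 24
47: 22513 = 47·479

47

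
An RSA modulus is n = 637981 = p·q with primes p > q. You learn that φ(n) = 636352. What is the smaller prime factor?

653

φ(n) = (p−1)(q−1) = n − (p+q) + 1, so p + q = 637981 − 636352 + 1 = 1630.
p and q are the roots of t² − 1630t + 637981 = 0.
Discriminant: 1630² − 4·637981 = 2656900 − 2551924 = 104976; √104976 = 324.
q = (1630 − 324)/2 = 653, p = (1630 + 324)/2 = 977.
Check: 653 · 977 = 637981.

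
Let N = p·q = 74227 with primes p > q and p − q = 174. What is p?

Since p = q + 174, we have 74227 = q(q + 174), so q² + 174q − 74227 = 0.
Discriminant: 174² + 4·74227 = 30276 + 296908 = 327184; √327184 = 572.
q = (−174 + 572)/2 = 199, and p = q + 174 = 373.
Check: 199 · 373 = 74227.

373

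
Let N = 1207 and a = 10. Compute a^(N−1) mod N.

10^1 ≡ 10 (mod 1207)
10^2 ≡ 10^2 = 100 ≡ 100 (mod 1207)
10^4 ≡ 100^2 = 10000 ≡ 344 (mod 1207)
10^8 ≡ 344^2 = 118336 ≡ 50 (mod 1207)
10^16 ≡ 50^2 = 2500 ≡ 86 (mod 1207)
10^32 ≡ 86^2 = 7396 ≡ 154 (mod 1207)
10^64 ≡ 154^2 = 23716 ≡ 783 (mod 1207)
10^128 ≡ 783^2 = 613089 ≡ 1140 (mod 1207)
10^256 ≡ 1140^2 = 1299600 ≡ 868 (mod 1207)
10^512 ≡ 868^2 = 753424 ≡ 256 (mod 1207)
10^1024 ≡ 256^2 = 65536 ≡ 358 (mod 1207)
1206 = 1024 + 128 + 32 + 16 + 4 + 2 in binary powers of 2.
So 10^1206 ≡ 358 · 1140 · 154 · 86 · 344 · 100 ≡ 1080 (mod 1207).
Since 1080 ≠ 1, base 10 is a Fermat witness: 1207 is composite.

1080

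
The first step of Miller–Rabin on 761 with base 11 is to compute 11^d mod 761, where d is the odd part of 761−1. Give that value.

761 − 1 = 760 = 2^3 · 95, so d = 95.
11^1 ≡ 11 (mod 761)
11^2 ≡ 11^2 = 121 ≡ 121 (mod 761)
11^4 ≡ 121^2 = 14641 ≡ 182 (mod 761)
11^8 ≡ 182^2 = 33124 ≡ 401 (mod 761)
11^16 ≡ 401^2 = 160801 ≡ 230 (mod 761)
11^32 ≡ 230^2 = 52900 ≡ 391 (mod 761)
11^64 ≡ 391^2 = 152881 ≡ 681 (mod 761)
95 = 64 + 16 + 8 + 4 + 2 + 1 in binary powers of 2.
So 11^95 ≡ 681 · 230 · 401 · 182 · 121 · 11 ≡ 62 (mod 761).
Squaring chain: 62 → 39 → 760; reaches −1, so base 11 does not prove 761 composite.

62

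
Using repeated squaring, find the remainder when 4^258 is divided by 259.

4^1 ≡ 4 (mod 259)
4^2 ≡ 4^2 = 16 ≡ 16 (mod 259)
4^4 ≡ 16^2 = 256 ≡ 256 (mod 259)
4^8 ≡ 256^2 = 65536 ≡ 9 (mod 259)
4^16 ≡ 9^2 = 81 ≡ 81 (mod 259)
4^32 ≡ 81^2 = 6561 ≡ 86 (mod 259)
4^64 ≡ 86^2 = 7396 ≡ 144 (mod 259)
4^128 ≡ 144^2 = 20736 ≡ 16 (mod 259)
4^256 ≡ 16^2 = 256 ≡ 256 (mod 259)
258 = 256 + 2 in binary powers of 2.
So 4^258 ≡ 256 · 16 ≡ 211 (mod 259).
Since 211 ≠ 1, base 4 is a Fermat witness: 259 is composite.

211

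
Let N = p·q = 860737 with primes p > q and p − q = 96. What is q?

881

Since p = q + 96, we have 860737 = q(q + 96), so q² + 96q − 860737 = 0.
Discriminant: 96² + 4·860737 = 9216 + 3442948 = 3452164; √3452164 = 1858.
q = (−96 + 1858)/2 = 881, and p = q + 96 = 977.
Check: 881 · 977 = 860737.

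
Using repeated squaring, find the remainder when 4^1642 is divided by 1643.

574

4^1 ≡ 4 (mod 1643)
4^2 ≡ 4^2 = 16 ≡ 16 (mod 1643)
4^4 ≡ 16^2 = 256 ≡ 256 (mod 1643)
4^8 ≡ 256^2 = 65536 ≡ 1459 (mod 1643)
4^16 ≡ 1459^2 = 2128681 ≡ 996 (mod 1643)
4^32 ≡ 996^2 = 992016 ≡ 1287 (mod 1643)
4^64 ≡ 1287^2 = 1656369 ≡ 225 (mod 1643)
4^128 ≡ 225^2 = 50625 ≡ 1335 (mod 1643)
4^256 ≡ 1335^2 = 1782225 ≡ 1213 (mod 1643)
4^512 ≡ 1213^2 = 1471369 ≡ 884 (mod 1643)
4^1024 ≡ 884^2 = 781456 ≡ 1031 (mod 1643)
1642 = 1024 + 512 + 64 + 32 + 8 + 2 in binary powers of 2.
So 4^1642 ≡ 1031 · 884 · 225 · 1287 · 1459 · 16 ≡ 574 (mod 1643).
Since 574 ≠ 1, base 4 is a Fermat witness: 1643 is composite.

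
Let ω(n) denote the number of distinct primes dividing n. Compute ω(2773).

2773 = 47 · 59
2773 = 47 · 59, which has 2 distinct prime factors.

2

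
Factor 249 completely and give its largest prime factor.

83

249 = 3 · 83
83 is prime.
So 249 = 3 · 83; the largest prime factor is 83.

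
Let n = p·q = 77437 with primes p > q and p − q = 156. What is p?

Since p = q + 156, we have 77437 = q(q + 156), so q² + 156q − 77437 = 0.
Discriminant: 156² + 4·77437 = 24336 + 309748 = 334084; √334084 = 578.
q = (−156 + 578)/2 = 211, and p = q + 156 = 367.
Check: 211 · 367 = 77437.

367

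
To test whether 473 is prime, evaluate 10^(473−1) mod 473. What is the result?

23

10^1 ≡ 10 (mod 473)
10^2 ≡ 10^2 = 100 ≡ 100 (mod 473)
10^4 ≡ 100^2 = 10000 ≡ 67 (mod 473)
10^8 ≡ 67^2 = 4489 ≡ 232 (mod 473)
10^16 ≡ 232^2 = 53824 ≡ 375 (mod 473)
10^32 ≡ 375^2 = 140625 ≡ 144 (mod 473)
10^64 ≡ 144^2 = 20736 ≡ 397 (mod 473)
10^128 ≡ 397^2 = 157609 ≡ 100 (mod 473)
10^256 ≡ 100^2 = 10000 ≡ 67 (mod 473)
472 = 256 + 128 + 64 + 16 + 8 in binary powers of 2.
So 10^472 ≡ 67 · 100 · 397 · 375 · 232 ≡ 23 (mod 473).
Since 23 ≠ 1, base 10 is a Fermat witness: 473 is composite.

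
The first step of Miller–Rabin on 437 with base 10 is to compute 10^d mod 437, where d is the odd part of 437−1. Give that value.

352

437 − 1 = 436 = 2^2 · 109, so d = 109.
10^1 ≡ 10 (mod 437)
10^2 ≡ 10^2 = 100 ≡ 100 (mod 437)
10^4 ≡ 100^2 = 10000 ≡ 386 (mod 437)
10^8 ≡ 386^2 = 148996 ≡ 416 (mod 437)
10^16 ≡ 416^2 = 173056 ≡ 4 (mod 437)
10^32 ≡ 4^2 = 16 ≡ 16 (mod 437)
10^64 ≡ 16^2 = 256 ≡ 256 (mod 437)
109 = 64 + 32 + 8 + 4 + 1 in binary powers of 2.
So 10^109 ≡ 256 · 16 · 416 · 386 · 10 ≡ 352 (mod 437).
Squaring chain: 352 → 233; never reaches −1, so base 10 is a Miller–Rabin witness that 437 is composite.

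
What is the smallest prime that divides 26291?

61

26291 is odd.
Digit sum 20, not divisible by 3.
Ends in 1: not divisible by 5.
7: 26291 = 7·3755 + 6
11: 26291 = 11·2390 + 1
13: 26291 = 13·2022 + 5
17: 26291 = 17·1546 + 9
19: 26291 = 19·1383 + 14
23: 26291 = 23·1143 + 2
29: 26291 = 29·906 + 17
31: 26291 = 31·848 + 3
37: 26291 = 37·710 + 21
41: 26291 = 41·641 + 10
43: 26291 = 43·611 + 18
47: 26291 = 47·559 + 18
53: 26291 = 53·496 + 3
59: 26291 = 59·445 + 36
61: 26291 = 61·431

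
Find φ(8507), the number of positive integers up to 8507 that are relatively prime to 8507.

Factor: 8507 = 47 · 181.
φ(8507) = (47−1) · (181−1) = 46 · 180 = 8280.

8280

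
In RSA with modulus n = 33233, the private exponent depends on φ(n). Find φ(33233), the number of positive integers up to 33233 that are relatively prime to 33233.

Factor: 33233 = 167 · 199.
φ(33233) = (167−1) · (199−1) = 166 · 198 = 32868.

32868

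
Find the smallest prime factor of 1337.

7

1337 is odd.
Digit sum 14, not divisible by 3.
Ends in 7: not divisible by 5.
7: 1337 = 7·191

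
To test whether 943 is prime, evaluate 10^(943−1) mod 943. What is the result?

469

10^1 ≡ 10 (mod 943)
10^2 ≡ 10^2 = 100 ≡ 100 (mod 943)
10^4 ≡ 100^2 = 10000 ≡ 570 (mod 943)
10^8 ≡ 570^2 = 324900 ≡ 508 (mod 943)
10^16 ≡ 508^2 = 258064 ≡ 625 (mod 943)
10^32 ≡ 625^2 = 390625 ≡ 223 (mod 943)
10^64 ≡ 223^2 = 49729 ≡ 693 (mod 943)
10^128 ≡ 693^2 = 480249 ≡ 262 (mod 943)
10^256 ≡ 262^2 = 68644 ≡ 748 (mod 943)
10^512 ≡ 748^2 = 559504 ≡ 305 (mod 943)
942 = 512 + 256 + 128 + 32 + 8 + 4 + 2 in binary powers of 2.
So 10^942 ≡ 305 · 748 · 262 · 223 · 508 · 570 · 100 ≡ 469 (mod 943).
Since 469 ≠ 1, base 10 is a Fermat witness: 943 is composite.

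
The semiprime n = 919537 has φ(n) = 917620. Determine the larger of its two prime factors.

971

φ(n) = (p−1)(q−1) = n − (p+q) + 1, so p + q = 919537 − 917620 + 1 = 1918.
p and q are the roots of t² − 1918t + 919537 = 0.
Discriminant: 1918² − 4·919537 = 3678724 − 3678148 = 576; √576 = 24.
q = (1918 − 24)/2 = 947, p = (1918 + 24)/2 = 971.
Check: 947 · 971 = 919537.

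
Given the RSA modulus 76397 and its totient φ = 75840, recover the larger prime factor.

φ(n) = (p−1)(q−1) = n − (p+q) + 1, so p + q = 76397 − 75840 + 1 = 558.
p and q are the roots of t² − 558t + 76397 = 0.
Discriminant: 558² − 4·76397 = 311364 − 305588 = 5776; √5776 = 76.
q = (558 − 76)/2 = 241, p = (558 + 76)/2 = 317.
Check: 241 · 317 = 76397.

317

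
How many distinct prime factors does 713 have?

713 = 23 · 31
713 = 23 · 31, which has 2 distinct prime factors.

2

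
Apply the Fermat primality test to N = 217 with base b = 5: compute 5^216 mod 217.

1

5^1 ≡ 5 (mod 217)
5^2 ≡ 5^2 = 25 ≡ 25 (mod 217)
5^4 ≡ 25^2 = 625 ≡ 191 (mod 217)
5^8 ≡ 191^2 = 36481 ≡ 25 (mod 217)
5^16 ≡ 25^2 = 625 ≡ 191 (mod 217)
5^32 ≡ 191^2 = 36481 ≡ 25 (mod 217)
5^64 ≡ 25^2 = 625 ≡ 191 (mod 217)
5^128 ≡ 191^2 = 36481 ≡ 25 (mod 217)
216 = 128 + 64 + 16 + 8 in binary powers of 2.
So 5^216 ≡ 25 · 191 · 191 · 25 ≡ 1 (mod 217).
Since the result is 1, base 5 gives no evidence that 217 is composite.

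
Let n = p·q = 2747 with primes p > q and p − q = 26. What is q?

41

Since p = q + 26, we have 2747 = q(q + 26), so q² + 26q − 2747 = 0.
Discriminant: 26² + 4·2747 = 676 + 10988 = 11664; √11664 = 108.
q = (−26 + 108)/2 = 41, and p = q + 26 = 67.
Check: 41 · 67 = 2747.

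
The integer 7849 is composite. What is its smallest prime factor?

7849 is odd.
Digit sum 28, not divisible by 3.
Ends in 9: not divisible by 5.
7: 7849 = 7·1121 + 2
11: 7849 = 11·713 + 6
13: 7849 = 13·603 + 10
17: 7849 = 17·461 + 12
19: 7849 = 19·413 + 2
23: 7849 = 23·341 + 6
29: 7849 = 29·270 + 19
31: 7849 = 31·253 + 6
37: 7849 = 37·212 + 5
41: 7849 = 41·191 + 18
43: 7849 = 43·182 + 23
47: 7849 = 47·167

47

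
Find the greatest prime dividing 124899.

79

124899 = 3 · 41633
41633 = 17 · 2449
2449 = 31 · 79
79 is prime.
So 124899 = 3 · 17 · 31 · 79; the largest prime factor is 79.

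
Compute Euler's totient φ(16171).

15912

Factor: 16171 = 103 · 157.
φ(16171) = (103−1) · (157−1) = 102 · 156 = 15912.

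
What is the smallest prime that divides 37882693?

73

37882693 is odd.
Digit sum 46, not divisible by 3.
Ends in 3: not divisible by 5.
7: 37882693 = 7·5411813 + 2
11: 37882693 = 11·3443881 + 2
13: 37882693 = 13·2914053 + 4
17: 37882693 = 17·2228393 + 12
19: 37882693 = 19·1993825 + 18
23: 37882693 = 23·1647073 + 14
29: 37882693 = 29·1306299 + 22
31: 37882693 = 31·1222022 + 11
37: 37882693 = 37·1023856 + 21
41: 37882693 = 41·923968 + 5
43: 37882693 = 43·880992 + 37
47: 37882693 = 47·806014 + 35
53: 37882693 = 53·714767 + 42
59: 37882693 = 59·642079 + 32
61: 37882693 = 61·621027 + 46
67: 37882693 = 67·565413 + 22
71: 37882693 = 71·533559 + 4
73: 37882693 = 73·518941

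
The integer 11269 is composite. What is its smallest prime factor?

59

11269 is odd.
Digit sum 19, not divisible by 3.
Ends in 9: not divisible by 5.
7: 11269 = 7·1609 + 6
11: 11269 = 11·1024 + 5
13: 11269 = 13·866 + 11
17: 11269 = 17·662 + 15
19: 11269 = 19·593 + 2
23: 11269 = 23·489 + 22
29: 11269 = 29·388 + 17
31: 11269 = 31·363 + 16
37: 11269 = 37·304 + 21
41: 11269 = 41·274 + 35
43: 11269 = 43·262 + 3
47: 11269 = 47·239 + 36
53: 11269 = 53·212 + 33
59: 11269 = 59·191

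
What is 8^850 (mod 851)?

8^1 ≡ 8 (mod 851)
8^2 ≡ 8^2 = 64 ≡ 64 (mod 851)
8^4 ≡ 64^2 = 4096 ≡ 692 (mod 851)
8^8 ≡ 692^2 = 478864 ≡ 602 (mod 851)
8^16 ≡ 602^2 = 362404 ≡ 729 (mod 851)
8^32 ≡ 729^2 = 531441 ≡ 417 (mod 851)
8^64 ≡ 417^2 = 173889 ≡ 285 (mod 851)
8^128 ≡ 285^2 = 81225 ≡ 380 (mod 851)
8^256 ≡ 380^2 = 144400 ≡ 581 (mod 851)
8^512 ≡ 581^2 = 337561 ≡ 565 (mod 851)
850 = 512 + 256 + 64 + 16 + 2 in binary powers of 2.
So 8^850 ≡ 565 · 581 · 285 · 729 · 64 ≡ 788 (mod 851).
Since 788 ≠ 1, base 8 is a Fermat witness: 851 is composite.

788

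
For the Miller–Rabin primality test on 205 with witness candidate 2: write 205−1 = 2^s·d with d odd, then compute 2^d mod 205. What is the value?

203

205 − 1 = 204 = 2^2 · 51, so d = 51.
2^1 ≡ 2 (mod 205)
2^2 ≡ 2^2 = 4 ≡ 4 (mod 205)
2^4 ≡ 4^2 = 16 ≡ 16 (mod 205)
2^8 ≡ 16^2 = 256 ≡ 51 (mod 205)
2^16 ≡ 51^2 = 2601 ≡ 141 (mod 205)
2^32 ≡ 141^2 = 19881 ≡ 201 (mod 205)
51 = 32 + 16 + 2 + 1 in binary powers of 2.
So 2^51 ≡ 201 · 141 · 4 · 2 ≡ 203 (mod 205).
Squaring chain: 203 → 4; never reaches −1, so base 2 is a Miller–Rabin witness that 205 is composite.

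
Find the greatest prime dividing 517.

517 = 11 · 47
47 is prime.
So 517 = 11 · 47; the largest prime factor is 47.

47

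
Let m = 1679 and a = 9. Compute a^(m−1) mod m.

210

9^1 ≡ 9 (mod 1679)
9^2 ≡ 9^2 = 81 ≡ 81 (mod 1679)
9^4 ≡ 81^2 = 6561 ≡ 1524 (mod 1679)
9^8 ≡ 1524^2 = 2322576 ≡ 519 (mod 1679)
9^16 ≡ 519^2 = 269361 ≡ 721 (mod 1679)
9^32 ≡ 721^2 = 519841 ≡ 1030 (mod 1679)
9^64 ≡ 1030^2 = 1060900 ≡ 1451 (mod 1679)
9^128 ≡ 1451^2 = 2105401 ≡ 1614 (mod 1679)
9^256 ≡ 1614^2 = 2604996 ≡ 867 (mod 1679)
9^512 ≡ 867^2 = 751689 ≡ 1176 (mod 1679)
9^1024 ≡ 1176^2 = 1382976 ≡ 1159 (mod 1679)
1678 = 1024 + 512 + 128 + 8 + 4 + 2 in binary powers of 2.
So 9^1678 ≡ 1159 · 1176 · 1614 · 519 · 1524 · 81 ≡ 210 (mod 1679).
Since 210 ≠ 1, base 9 is a Fermat witness: 1679 is composite.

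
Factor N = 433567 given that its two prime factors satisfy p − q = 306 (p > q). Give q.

Since p = q + 306, we have 433567 = q(q + 306), so q² + 306q − 433567 = 0.
Discriminant: 306² + 4·433567 = 93636 + 1734268 = 1827904; √1827904 = 1352.
q = (−306 + 1352)/2 = 523, and p = q + 306 = 829.
Check: 523 · 829 = 433567.

523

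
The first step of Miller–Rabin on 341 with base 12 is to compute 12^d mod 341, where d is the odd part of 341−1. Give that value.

254

341 − 1 = 340 = 2^2 · 85, so d = 85.
12^1 ≡ 12 (mod 341)
12^2 ≡ 12^2 = 144 ≡ 144 (mod 341)
12^4 ≡ 144^2 = 20736 ≡ 276 (mod 341)
12^8 ≡ 276^2 = 76176 ≡ 133 (mod 341)
12^16 ≡ 133^2 = 17689 ≡ 298 (mod 341)
12^32 ≡ 298^2 = 88804 ≡ 144 (mod 341)
12^64 ≡ 144^2 = 20736 ≡ 276 (mod 341)
85 = 64 + 16 + 4 + 1 in binary powers of 2.
So 12^85 ≡ 276 · 298 · 276 · 12 ≡ 254 (mod 341).
Squaring chain: 254 → 67; never reaches −1, so base 12 is a Miller–Rabin witness that 341 is composite.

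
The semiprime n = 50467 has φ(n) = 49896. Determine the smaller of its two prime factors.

109

φ(n) = (p−1)(q−1) = n − (p+q) + 1, so p + q = 50467 − 49896 + 1 = 572.
p and q are the roots of t² − 572t + 50467 = 0.
Discriminant: 572² − 4·50467 = 327184 − 201868 = 125316; √125316 = 354.
q = (572 − 354)/2 = 109, p = (572 + 354)/2 = 463.
Check: 109 · 463 = 50467.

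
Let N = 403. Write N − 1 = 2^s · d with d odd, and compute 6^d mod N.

278

403 − 1 = 402 = 2^1 · 201, so d = 201.
6^1 ≡ 6 (mod 403)
6^2 ≡ 6^2 = 36 ≡ 36 (mod 403)
6^4 ≡ 36^2 = 1296 ≡ 87 (mod 403)
6^8 ≡ 87^2 = 7569 ≡ 315 (mod 403)
6^16 ≡ 315^2 = 99225 ≡ 87 (mod 403)
6^32 ≡ 87^2 = 7569 ≡ 315 (mod 403)
6^64 ≡ 315^2 = 99225 ≡ 87 (mod 403)
6^128 ≡ 87^2 = 7569 ≡ 315 (mod 403)
201 = 128 + 64 + 8 + 1 in binary powers of 2.
So 6^201 ≡ 315 · 87 · 315 · 6 ≡ 278 (mod 403).
Squaring chain: 278; never reaches −1, so base 6 is a Miller–Rabin witness that 403 is composite.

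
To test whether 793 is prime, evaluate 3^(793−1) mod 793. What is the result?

3^1 ≡ 3 (mod 793)
3^2 ≡ 3^2 = 9 ≡ 9 (mod 793)
3^4 ≡ 9^2 = 81 ≡ 81 (mod 793)
3^8 ≡ 81^2 = 6561 ≡ 217 (mod 793)
3^16 ≡ 217^2 = 47089 ≡ 302 (mod 793)
3^32 ≡ 302^2 = 91204 ≡ 9 (mod 793)
3^64 ≡ 9^2 = 81 ≡ 81 (mod 793)
3^128 ≡ 81^2 = 6561 ≡ 217 (mod 793)
3^256 ≡ 217^2 = 47089 ≡ 302 (mod 793)
3^512 ≡ 302^2 = 91204 ≡ 9 (mod 793)
792 = 512 + 256 + 16 + 8 in binary powers of 2.
So 3^792 ≡ 9 · 302 · 302 · 217 ≡ 131 (mod 793).
Since 131 ≠ 1, base 3 is a Fermat witness: 793 is composite.

131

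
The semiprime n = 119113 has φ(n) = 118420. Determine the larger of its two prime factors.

φ(n) = (p−1)(q−1) = n − (p+q) + 1, so p + q = 119113 − 118420 + 1 = 694.
p and q are the roots of t² − 694t + 119113 = 0.
Discriminant: 694² − 4·119113 = 481636 − 476452 = 5184; √5184 = 72.
q = (694 − 72)/2 = 311, p = (694 + 72)/2 = 383.
Check: 311 · 383 = 119113.

383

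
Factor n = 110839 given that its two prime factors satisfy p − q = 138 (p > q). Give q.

271

Since p = q + 138, we have 110839 = q(q + 138), so q² + 138q − 110839 = 0.
Discriminant: 138² + 4·110839 = 19044 + 443356 = 462400; √462400 = 680.
q = (−138 + 680)/2 = 271, and p = q + 138 = 409.
Check: 271 · 409 = 110839.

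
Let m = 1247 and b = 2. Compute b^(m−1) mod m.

2^1 ≡ 2 (mod 1247)
2^2 ≡ 2^2 = 4 ≡ 4 (mod 1247)
2^4 ≡ 4^2 = 16 ≡ 16 (mod 1247)
2^8 ≡ 16^2 = 256 ≡ 256 (mod 1247)
2^16 ≡ 256^2 = 65536 ≡ 692 (mod 1247)
2^32 ≡ 692^2 = 478864 ≡ 16 (mod 1247)
2^64 ≡ 16^2 = 256 ≡ 256 (mod 1247)
2^128 ≡ 256^2 = 65536 ≡ 692 (mod 1247)
2^256 ≡ 692^2 = 478864 ≡ 16 (mod 1247)
2^512 ≡ 16^2 = 256 ≡ 256 (mod 1247)
2^1024 ≡ 256^2 = 65536 ≡ 692 (mod 1247)
1246 = 1024 + 128 + 64 + 16 + 8 + 4 + 2 in binary powers of 2.
So 2^1246 ≡ 692 · 692 · 256 · 692 · 256 · 16 · 4 ≡ 173 (mod 1247).
Since 173 ≠ 1, base 2 is a Fermat witness: 1247 is composite.

173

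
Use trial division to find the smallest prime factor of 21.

21 is odd.
Digit sum 3, divisible by 3.

3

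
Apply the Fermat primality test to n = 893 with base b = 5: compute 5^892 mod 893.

613

5^1 ≡ 5 (mod 893)
5^2 ≡ 5^2 = 25 ≡ 25 (mod 893)
5^4 ≡ 25^2 = 625 ≡ 625 (mod 893)
5^8 ≡ 625^2 = 390625 ≡ 384 (mod 893)
5^16 ≡ 384^2 = 147456 ≡ 111 (mod 893)
5^32 ≡ 111^2 = 12321 ≡ 712 (mod 893)
5^64 ≡ 712^2 = 506944 ≡ 613 (mod 893)
5^128 ≡ 613^2 = 375769 ≡ 709 (mod 893)
5^256 ≡ 709^2 = 502681 ≡ 815 (mod 893)
5^512 ≡ 815^2 = 664225 ≡ 726 (mod 893)
892 = 512 + 256 + 64 + 32 + 16 + 8 + 4 in binary powers of 2.
So 5^892 ≡ 726 · 815 · 613 · 712 · 111 · 384 · 625 ≡ 613 (mod 893).
Since 613 ≠ 1, base 5 is a Fermat witness: 893 is composite.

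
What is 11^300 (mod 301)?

176

11^1 ≡ 11 (mod 301)
11^2 ≡ 11^2 = 121 ≡ 121 (mod 301)
11^4 ≡ 121^2 = 14641 ≡ 193 (mod 301)
11^8 ≡ 193^2 = 37249 ≡ 226 (mod 301)
11^16 ≡ 226^2 = 51076 ≡ 207 (mod 301)
11^32 ≡ 207^2 = 42849 ≡ 107 (mod 301)
11^64 ≡ 107^2 = 11449 ≡ 11 (mod 301)
11^128 ≡ 11^2 = 121 ≡ 121 (mod 301)
11^256 ≡ 121^2 = 14641 ≡ 193 (mod 301)
300 = 256 + 32 + 8 + 4 in binary powers of 2.
So 11^300 ≡ 193 · 107 · 226 · 193 ≡ 176 (mod 301).
Since 176 ≠ 1, base 11 is a Fermat witness: 301 is composite.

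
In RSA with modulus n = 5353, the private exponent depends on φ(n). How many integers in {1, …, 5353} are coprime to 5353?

5200

Factor: 5353 = 53 · 101.
φ(5353) = (53−1) · (101−1) = 52 · 100 = 5200.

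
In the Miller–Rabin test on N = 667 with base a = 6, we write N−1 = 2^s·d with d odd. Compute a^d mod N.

9

667 − 1 = 666 = 2^1 · 333, so d = 333.
6^1 ≡ 6 (mod 667)
6^2 ≡ 6^2 = 36 ≡ 36 (mod 667)
6^4 ≡ 36^2 = 1296 ≡ 629 (mod 667)
6^8 ≡ 629^2 = 395641 ≡ 110 (mod 667)
6^16 ≡ 110^2 = 12100 ≡ 94 (mod 667)
6^32 ≡ 94^2 = 8836 ≡ 165 (mod 667)
6^64 ≡ 165^2 = 27225 ≡ 545 (mod 667)
6^128 ≡ 545^2 = 297025 ≡ 210 (mod 667)
6^256 ≡ 210^2 = 44100 ≡ 78 (mod 667)
333 = 256 + 64 + 8 + 4 + 1 in binary powers of 2.
So 6^333 ≡ 78 · 545 · 110 · 629 · 6 ≡ 9 (mod 667).
Squaring chain: 9; never reaches −1, so base 6 is a Miller–Rabin witness that 667 is composite.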